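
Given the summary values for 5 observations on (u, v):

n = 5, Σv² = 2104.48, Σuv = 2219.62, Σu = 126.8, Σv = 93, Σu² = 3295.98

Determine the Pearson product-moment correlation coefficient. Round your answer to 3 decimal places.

r = (nΣuv − ΣuΣv) / √[(nΣu² − (Σu)²)(nΣv² − (Σv)²)]
Numerator: 5×2219.62 − 126.8×93 = -694.3
Denominator: √[(16479.9 − 16078.24)(10522.4 − 8649)] = √[401.66 × 1873.4] = 867.4502
r = -694.3 / 867.4502 ≈ -0.800

-0.800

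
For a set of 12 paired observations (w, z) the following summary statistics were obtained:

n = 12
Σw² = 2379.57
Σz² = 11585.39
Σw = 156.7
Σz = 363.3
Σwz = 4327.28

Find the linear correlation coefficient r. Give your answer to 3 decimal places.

-0.943

r = (nΣwz − ΣwΣz) / √[(nΣw² − (Σw)²)(nΣz² − (Σz)²)]
Numerator: 12×4327.28 − 156.7×363.3 = -5001.75
Denominator: √[(28554.84 − 24554.89)(139024.68 − 131986.89)] = √[3999.95 × 7037.79] = 5305.7335
r = -5001.75 / 5305.7335 ≈ -0.943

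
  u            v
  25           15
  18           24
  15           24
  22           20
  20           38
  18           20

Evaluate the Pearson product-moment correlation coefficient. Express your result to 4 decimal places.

-0.3350

n = 6, Σu = 118, Σv = 141, Σu² = 2382, Σv² = 3621, Σuv = 2727
nΣuv − ΣuΣv = 16362 − 16638 = -276
nΣu² − (Σu)² = 14292 − 13924 = 368; nΣv² − (Σv)² = 21726 − 19881 = 1845
r = -276 / √(368 × 1845) = -276 / 823.9903 ≈ -0.3350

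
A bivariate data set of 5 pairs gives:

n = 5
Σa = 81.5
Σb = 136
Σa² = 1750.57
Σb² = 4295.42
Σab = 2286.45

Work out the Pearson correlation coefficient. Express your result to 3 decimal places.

r = (nΣab − ΣaΣb) / √[(nΣa² − (Σa)²)(nΣb² − (Σb)²)]
Numerator: 5×2286.45 − 81.5×136 = 348.25
Denominator: √[(8752.85 − 6642.25)(21477.1 − 18496)] = √[2110.6 × 2981.1] = 2508.3679
r = 348.25 / 2508.3679 ≈ 0.139

0.139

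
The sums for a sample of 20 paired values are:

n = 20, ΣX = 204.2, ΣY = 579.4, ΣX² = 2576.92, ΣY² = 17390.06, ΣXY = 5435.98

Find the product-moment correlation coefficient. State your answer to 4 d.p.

-0.8793

r = (nΣXY − ΣXΣY) / √[(nΣX² − (ΣX)²)(nΣY² − (ΣY)²)]
Numerator: 20×5435.98 − 204.2×579.4 = -9593.88
Denominator: √[(51538.4 − 41697.64)(347801.2 − 335704.36)] = √[9840.76 × 12096.84] = 10910.6416
r = -9593.88 / 10910.6416 ≈ -0.8793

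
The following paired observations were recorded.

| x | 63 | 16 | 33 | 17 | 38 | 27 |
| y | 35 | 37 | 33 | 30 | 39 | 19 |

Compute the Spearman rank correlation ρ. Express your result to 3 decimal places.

0.257

Rank x: 6, 1, 4, 2, 5, 3
Rank y: 4, 5, 3, 2, 6, 1
d = rank(x) − rank(y): 2, -4, 1, 0, -1, 2; Σd² = 26
ρ = 1 − 6Σd² / [n(n²−1)] = 1 − 6×26 / (6×35) = 1 − 156/210 ≈ 0.257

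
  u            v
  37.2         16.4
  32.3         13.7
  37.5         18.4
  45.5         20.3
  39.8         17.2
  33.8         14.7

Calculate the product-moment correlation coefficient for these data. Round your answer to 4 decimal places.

n = 6, Σu = 226.1, Σv = 100.7, Σu² = 8630.11, Σv² = 1719.23, Σuv = 3847.66
nΣuv − ΣuΣv = 23085.96 − 22768.27 = 317.69
nΣu² − (Σu)² = 51780.66 − 51121.21 = 659.45; nΣv² − (Σv)² = 10315.38 − 10140.49 = 174.89
r = 317.69 / √(659.45 × 174.89) = 317.69 / 339.6045 ≈ 0.9355

0.9355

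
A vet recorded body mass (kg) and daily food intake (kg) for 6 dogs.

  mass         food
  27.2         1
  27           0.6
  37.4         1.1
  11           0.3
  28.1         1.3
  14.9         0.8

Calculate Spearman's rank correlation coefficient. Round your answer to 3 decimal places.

Rank mass: 4, 3, 6, 1, 5, 2
Rank food: 4, 2, 5, 1, 6, 3
d = rank(mass) − rank(food): 0, 1, 1, 0, -1, -1; Σd² = 4
ρ = 1 − 6Σd² / [n(n²−1)] = 1 − 6×4 / (6×35) = 1 − 24/210 ≈ 0.886

0.886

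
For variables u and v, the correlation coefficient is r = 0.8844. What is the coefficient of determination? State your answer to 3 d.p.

r² = (0.8844)² = 0.782

0.782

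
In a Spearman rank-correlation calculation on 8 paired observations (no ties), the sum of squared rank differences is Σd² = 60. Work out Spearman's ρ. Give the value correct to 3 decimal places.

ρ = 1 − 6Σd² / [n(n²−1)] = 1 − 6×60 / (8×63)
  = 1 − 360/504 = 1 − 0.7143 ≈ 0.286

0.286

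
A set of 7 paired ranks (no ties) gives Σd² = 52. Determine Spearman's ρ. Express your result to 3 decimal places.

0.071

ρ = 1 − 6Σd² / [n(n²−1)] = 1 − 6×52 / (7×48)
  = 1 − 312/336 = 1 − 0.9286 ≈ 0.071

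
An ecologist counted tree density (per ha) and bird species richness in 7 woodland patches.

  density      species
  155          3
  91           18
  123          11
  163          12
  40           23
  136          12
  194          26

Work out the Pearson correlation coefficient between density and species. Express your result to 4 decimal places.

n = 7, Σx = 902, Σy = 105, Σx² = 131736, Σy² = 1947, Σxy = 13008
nΣxy − ΣxΣy = 91056 − 94710 = -3654
nΣx² − (Σx)² = 922152 − 813604 = 108548; nΣy² − (Σy)² = 13629 − 11025 = 2604
r = -3654 / √(108548 × 2604) = -3654 / 16812.4654 ≈ -0.2173

-0.2173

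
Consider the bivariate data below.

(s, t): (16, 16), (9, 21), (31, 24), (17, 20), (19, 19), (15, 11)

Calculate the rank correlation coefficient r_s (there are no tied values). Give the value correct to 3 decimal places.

0.371

Rank s: 3, 1, 6, 4, 5, 2
Rank t: 2, 5, 6, 4, 3, 1
d = rank(s) − rank(t): 1, -4, 0, 0, 2, 1; Σd² = 22
ρ = 1 − 6Σd² / [n(n²−1)] = 1 − 6×22 / (6×35) = 1 − 132/210 ≈ 0.371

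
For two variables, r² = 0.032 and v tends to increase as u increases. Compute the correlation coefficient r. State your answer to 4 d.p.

0.1789

|r| = √0.032 = 0.1789
The association is positive, so r = 0.1789.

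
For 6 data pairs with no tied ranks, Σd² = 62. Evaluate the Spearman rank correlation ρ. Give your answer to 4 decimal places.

ρ = 1 − 6Σd² / [n(n²−1)] = 1 − 6×62 / (6×35)
  = 1 − 372/210 = 1 − 1.77143 ≈ -0.7714

-0.7714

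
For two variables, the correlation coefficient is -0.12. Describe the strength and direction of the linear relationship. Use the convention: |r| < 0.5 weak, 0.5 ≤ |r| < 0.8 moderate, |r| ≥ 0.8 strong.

weak negative

r = -0.12 < 0 so the relationship is negative.
|r| = 0.12, which falls in the weak range.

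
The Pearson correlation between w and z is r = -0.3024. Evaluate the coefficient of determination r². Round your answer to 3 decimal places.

0.091

r² = (-0.3024)² = 0.091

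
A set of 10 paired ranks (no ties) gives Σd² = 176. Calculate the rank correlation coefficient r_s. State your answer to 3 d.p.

-0.067

ρ = 1 − 6Σd² / [n(n²−1)] = 1 − 6×176 / (10×99)
  = 1 − 1056/990 = 1 − 1.0667 ≈ -0.067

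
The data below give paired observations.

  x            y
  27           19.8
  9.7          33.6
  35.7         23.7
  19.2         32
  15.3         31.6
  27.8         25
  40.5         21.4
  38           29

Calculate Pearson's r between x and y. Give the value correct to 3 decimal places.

-0.710

n = 8, Σx = 213.2, Σy = 216.1, Σx² = 6557.4, Σy² = 6029.21, Σxy = 5468.19
nΣxy − ΣxΣy = 43745.52 − 46072.52 = -2327
nΣx² − (Σx)² = 52459.2 − 45454.24 = 7004.96; nΣy² − (Σy)² = 48233.68 − 46699.21 = 1534.47
r = -2327 / √(7004.96 × 1534.47) = -2327 / 3278.5517 ≈ -0.710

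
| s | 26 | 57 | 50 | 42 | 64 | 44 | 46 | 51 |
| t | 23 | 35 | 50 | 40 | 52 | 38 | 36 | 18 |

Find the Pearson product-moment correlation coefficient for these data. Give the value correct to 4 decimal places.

n = 8, Σs = 380, Σt = 292, Σs² = 18938, Σt² = 11622, Σst = 14347
nΣst − ΣsΣt = 114776 − 110960 = 3816
nΣs² − (Σs)² = 151504 − 144400 = 7104; nΣt² − (Σt)² = 92976 − 85264 = 7712
r = 3816 / √(7104 × 7712) = 3816 / 7401.7598 ≈ 0.5156

0.5156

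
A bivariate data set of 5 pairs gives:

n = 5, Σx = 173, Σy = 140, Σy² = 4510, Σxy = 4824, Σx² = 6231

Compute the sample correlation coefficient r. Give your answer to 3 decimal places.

-0.053

r = (nΣxy − ΣxΣy) / √[(nΣx² − (Σx)²)(nΣy² − (Σy)²)]
Numerator: 5×4824 − 173×140 = -100
Denominator: √[(31155 − 29929)(22550 − 19600)] = √[1226 × 2950] = 1901.7623
r = -100 / 1901.7623 ≈ -0.053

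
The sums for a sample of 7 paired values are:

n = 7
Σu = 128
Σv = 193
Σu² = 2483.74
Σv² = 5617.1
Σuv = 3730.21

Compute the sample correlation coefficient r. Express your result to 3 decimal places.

r = (nΣuv − ΣuΣv) / √[(nΣu² − (Σu)²)(nΣv² − (Σv)²)]
Numerator: 7×3730.21 − 128×193 = 1407.47
Denominator: √[(17386.18 − 16384)(39319.7 − 37249)] = √[1002.18 × 2070.7] = 1440.5604
r = 1407.47 / 1440.5604 ≈ 0.977

0.977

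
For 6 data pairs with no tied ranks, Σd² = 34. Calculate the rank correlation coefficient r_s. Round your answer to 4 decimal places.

0.0286

ρ = 1 − 6Σd² / [n(n²−1)] = 1 − 6×34 / (6×35)
  = 1 − 204/210 = 1 − 0.97143 ≈ 0.0286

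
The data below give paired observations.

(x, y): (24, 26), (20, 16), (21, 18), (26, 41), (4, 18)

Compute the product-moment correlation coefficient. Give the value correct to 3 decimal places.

n = 5, Σx = 95, Σy = 119, Σx² = 2109, Σy² = 3261, Σxy = 2460
nΣxy − ΣxΣy = 12300 − 11305 = 995
nΣx² − (Σx)² = 10545 − 9025 = 1520; nΣy² − (Σy)² = 16305 − 14161 = 2144
r = 995 / √(1520 × 2144) = 995 / 1805.2368 ≈ 0.551

0.551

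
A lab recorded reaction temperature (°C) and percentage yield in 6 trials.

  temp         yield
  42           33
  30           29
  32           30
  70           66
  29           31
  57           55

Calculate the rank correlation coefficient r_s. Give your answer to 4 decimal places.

0.8286

Rank temp: 4, 2, 3, 6, 1, 5
Rank yield: 4, 1, 2, 6, 3, 5
d = rank(temp) − rank(yield): 0, 1, 1, 0, -2, 0; Σd² = 6
ρ = 1 − 6Σd² / [n(n²−1)] = 1 − 6×6 / (6×35) = 1 − 36/210 ≈ 0.8286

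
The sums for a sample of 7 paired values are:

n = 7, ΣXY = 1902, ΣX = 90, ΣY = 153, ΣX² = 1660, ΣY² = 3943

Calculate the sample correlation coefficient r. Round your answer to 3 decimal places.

r = (nΣXY − ΣXΣY) / √[(nΣX² − (ΣX)²)(nΣY² − (ΣY)²)]
Numerator: 7×1902 − 90×153 = -456
Denominator: √[(11620 − 8100)(27601 − 23409)] = √[3520 × 4192] = 3841.3331
r = -456 / 3841.3331 ≈ -0.119

-0.119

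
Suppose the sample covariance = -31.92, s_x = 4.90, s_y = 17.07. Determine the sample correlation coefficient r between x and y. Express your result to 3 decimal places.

r = Cov(x,y) / (s_x · s_y) = -31.92 / (4.90 × 17.07)
  = -31.92 / 83.6430 ≈ -0.382

-0.382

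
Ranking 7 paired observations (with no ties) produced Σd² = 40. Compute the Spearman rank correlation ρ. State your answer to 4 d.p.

0.2857

ρ = 1 − 6Σd² / [n(n²−1)] = 1 − 6×40 / (7×48)
  = 1 − 240/336 = 1 − 0.71429 ≈ 0.2857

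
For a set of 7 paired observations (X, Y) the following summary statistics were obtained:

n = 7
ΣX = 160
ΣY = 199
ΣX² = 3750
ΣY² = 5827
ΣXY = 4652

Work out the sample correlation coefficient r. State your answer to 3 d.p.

0.824

r = (nΣXY − ΣXΣY) / √[(nΣX² − (ΣX)²)(nΣY² − (ΣY)²)]
Numerator: 7×4652 − 160×199 = 724
Denominator: √[(26250 − 25600)(40789 − 39601)] = √[650 × 1188] = 878.7491
r = 724 / 878.7491 ≈ 0.824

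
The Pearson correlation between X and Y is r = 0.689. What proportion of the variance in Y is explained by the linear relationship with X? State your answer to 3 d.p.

0.475

r² = (0.689)² = 0.475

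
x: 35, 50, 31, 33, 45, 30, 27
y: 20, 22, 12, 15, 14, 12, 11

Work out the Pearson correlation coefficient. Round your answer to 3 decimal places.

0.709

n = 7, Σx = 251, Σy = 106, Σx² = 9429, Σy² = 1714, Σxy = 3954
nΣxy − ΣxΣy = 27678 − 26606 = 1072
nΣx² − (Σx)² = 66003 − 63001 = 3002; nΣy² − (Σy)² = 11998 − 11236 = 762
r = 1072 / √(3002 × 762) = 1072 / 1512.4563 ≈ 0.709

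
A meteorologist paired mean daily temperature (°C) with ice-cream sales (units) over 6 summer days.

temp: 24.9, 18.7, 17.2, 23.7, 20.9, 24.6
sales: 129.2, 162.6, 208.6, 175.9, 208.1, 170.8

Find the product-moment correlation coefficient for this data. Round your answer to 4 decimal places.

n = 6, Σx = 130, Σy = 1055.2, Σx² = 2869.2, Σy² = 190064.42, Σxy = 22565.42
nΣxy − ΣxΣy = 135392.52 − 137176 = -1783.48
nΣx² − (Σx)² = 17215.2 − 16900 = 315.2; nΣy² − (Σy)² = 1140386.52 − 1113447.04 = 26939.48
r = -1783.48 / √(315.2 × 26939.48) = -1783.48 / 2913.9877 ≈ -0.6120

-0.6120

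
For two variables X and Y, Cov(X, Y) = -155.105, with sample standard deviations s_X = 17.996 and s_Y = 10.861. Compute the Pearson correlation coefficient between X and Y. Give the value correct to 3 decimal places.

r = Cov(X,Y) / (s_X · s_Y) = -155.105 / (17.996 × 10.861)
  = -155.105 / 195.4546 ≈ -0.794

-0.794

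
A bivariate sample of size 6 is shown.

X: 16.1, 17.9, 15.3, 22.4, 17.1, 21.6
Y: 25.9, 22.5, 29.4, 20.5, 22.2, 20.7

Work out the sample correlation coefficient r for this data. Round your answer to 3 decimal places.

n = 6, ΣX = 110.4, ΣY = 141.2, ΣX² = 2074.44, ΣY² = 3383, ΣXY = 2555.5
nΣXY − ΣXΣY = 15333 − 15588.48 = -255.48
nΣX² − (ΣX)² = 12446.64 − 12188.16 = 258.48; nΣY² − (ΣY)² = 20298 − 19937.44 = 360.56
r = -255.48 / √(258.48 × 360.56) = -255.48 / 305.2827 ≈ -0.837

-0.837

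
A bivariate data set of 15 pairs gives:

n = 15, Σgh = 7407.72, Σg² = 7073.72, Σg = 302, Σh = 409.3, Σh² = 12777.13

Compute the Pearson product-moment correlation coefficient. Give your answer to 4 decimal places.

-0.6588

r = (nΣgh − ΣgΣh) / √[(nΣg² − (Σg)²)(nΣh² − (Σh)²)]
Numerator: 15×7407.72 − 302×409.3 = -12492.8
Denominator: √[(106105.8 − 91204)(191656.95 − 167526.49)] = √[14901.8 × 24130.46] = 18962.7869
r = -12492.8 / 18962.7869 ≈ -0.6588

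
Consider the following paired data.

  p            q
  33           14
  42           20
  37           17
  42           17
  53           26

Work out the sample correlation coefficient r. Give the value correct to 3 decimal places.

n = 5, Σp = 207, Σq = 94, Σp² = 8795, Σq² = 1850, Σpq = 4023
nΣpq − ΣpΣq = 20115 − 19458 = 657
nΣp² − (Σp)² = 43975 − 42849 = 1126; nΣq² − (Σq)² = 9250 − 8836 = 414
r = 657 / √(1126 × 414) = 657 / 682.7620 ≈ 0.962

0.962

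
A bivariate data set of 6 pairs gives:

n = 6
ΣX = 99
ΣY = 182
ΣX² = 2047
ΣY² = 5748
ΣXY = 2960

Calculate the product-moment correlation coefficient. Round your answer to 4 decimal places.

r = (nΣXY − ΣXΣY) / √[(nΣX² − (ΣX)²)(nΣY² − (ΣY)²)]
Numerator: 6×2960 − 99×182 = -258
Denominator: √[(12282 − 9801)(34488 − 33124)] = √[2481 × 1364] = 1839.5880
r = -258 / 1839.5880 ≈ -0.1402

-0.1402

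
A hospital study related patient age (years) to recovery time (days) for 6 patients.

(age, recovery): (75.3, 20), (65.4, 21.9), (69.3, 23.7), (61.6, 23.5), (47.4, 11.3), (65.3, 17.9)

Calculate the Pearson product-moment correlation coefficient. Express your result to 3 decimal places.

0.710

n = 6, Σx = 384.3, Σy = 118.3, Σx² = 25055.15, Σy² = 2441.65, Σxy = 7732.76
nΣxy − ΣxΣy = 46396.56 − 45462.69 = 933.87
nΣx² − (Σx)² = 150330.9 − 147686.49 = 2644.41; nΣy² − (Σy)² = 14649.9 − 13994.89 = 655.01
r = 933.87 / √(2644.41 × 655.01) = 933.87 / 1316.0984 ≈ 0.710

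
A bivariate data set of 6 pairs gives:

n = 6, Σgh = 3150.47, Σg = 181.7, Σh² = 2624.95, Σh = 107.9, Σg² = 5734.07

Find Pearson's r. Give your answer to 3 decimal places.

r = (nΣgh − ΣgΣh) / √[(nΣg² − (Σg)²)(nΣh² − (Σh)²)]
Numerator: 6×3150.47 − 181.7×107.9 = -702.61
Denominator: √[(34404.42 − 33014.89)(15749.7 − 11642.41)] = √[1389.53 × 4107.29] = 2388.9752
r = -702.61 / 2388.9752 ≈ -0.294

-0.294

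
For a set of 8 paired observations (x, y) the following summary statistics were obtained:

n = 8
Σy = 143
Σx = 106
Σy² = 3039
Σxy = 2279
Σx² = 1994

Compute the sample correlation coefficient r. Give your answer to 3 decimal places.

r = (nΣxy − ΣxΣy) / √[(nΣx² − (Σx)²)(nΣy² − (Σy)²)]
Numerator: 8×2279 − 106×143 = 3074
Denominator: √[(15952 − 11236)(24312 − 20449)] = √[4716 × 3863] = 4268.2441
r = 3074 / 4268.2441 ≈ 0.720

0.720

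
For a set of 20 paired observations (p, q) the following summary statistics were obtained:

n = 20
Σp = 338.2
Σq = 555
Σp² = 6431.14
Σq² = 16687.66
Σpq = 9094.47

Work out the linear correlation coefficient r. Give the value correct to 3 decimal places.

r = (nΣpq − ΣpΣq) / √[(nΣp² − (Σp)²)(nΣq² − (Σq)²)]
Numerator: 20×9094.47 − 338.2×555 = -5811.6
Denominator: √[(128622.8 − 114379.24)(333753.2 − 308025)] = √[14243.56 × 25728.2] = 19143.1753
r = -5811.6 / 19143.1753 ≈ -0.304

-0.304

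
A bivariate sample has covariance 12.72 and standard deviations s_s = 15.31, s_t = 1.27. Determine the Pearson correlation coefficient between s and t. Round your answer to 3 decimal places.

r = Cov(s,t) / (s_s · s_t) = 12.72 / (15.31 × 1.27)
  = 12.72 / 19.4437 ≈ 0.654

0.654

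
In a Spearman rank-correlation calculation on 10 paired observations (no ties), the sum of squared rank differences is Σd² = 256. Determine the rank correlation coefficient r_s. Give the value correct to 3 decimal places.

ρ = 1 − 6Σd² / [n(n²−1)] = 1 − 6×256 / (10×99)
  = 1 − 1536/990 = 1 − 1.5515 ≈ -0.552

-0.552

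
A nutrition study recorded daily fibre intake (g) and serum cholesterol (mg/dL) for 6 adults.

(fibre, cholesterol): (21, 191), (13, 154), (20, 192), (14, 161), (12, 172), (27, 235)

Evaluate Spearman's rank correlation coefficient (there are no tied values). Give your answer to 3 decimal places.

0.771

Rank fibre: 5, 2, 4, 3, 1, 6
Rank cholesterol: 4, 1, 5, 2, 3, 6
d = rank(fibre) − rank(cholesterol): 1, 1, -1, 1, -2, 0; Σd² = 8
ρ = 1 − 6Σd² / [n(n²−1)] = 1 − 6×8 / (6×35) = 1 − 48/210 ≈ 0.771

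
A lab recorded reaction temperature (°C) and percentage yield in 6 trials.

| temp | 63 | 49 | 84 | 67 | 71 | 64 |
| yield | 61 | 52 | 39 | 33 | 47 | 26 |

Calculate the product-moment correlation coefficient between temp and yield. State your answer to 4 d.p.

n = 6, Σx = 398, Σy = 258, Σx² = 27052, Σy² = 11920, Σxy = 16879
nΣxy − ΣxΣy = 101274 − 102684 = -1410
nΣx² − (Σx)² = 162312 − 158404 = 3908; nΣy² − (Σy)² = 71520 − 66564 = 4956
r = -1410 / √(3908 × 4956) = -1410 / 4400.9145 ≈ -0.3204

-0.3204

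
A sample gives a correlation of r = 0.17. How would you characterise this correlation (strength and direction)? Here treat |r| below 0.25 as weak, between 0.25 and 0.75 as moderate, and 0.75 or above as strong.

weak positive

r = 0.17 > 0 so the relationship is positive.
|r| = 0.17, which falls in the weak range.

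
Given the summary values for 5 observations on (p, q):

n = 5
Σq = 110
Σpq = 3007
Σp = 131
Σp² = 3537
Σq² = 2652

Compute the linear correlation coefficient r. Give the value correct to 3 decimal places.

r = (nΣpq − ΣpΣq) / √[(nΣp² − (Σp)²)(nΣq² − (Σq)²)]
Numerator: 5×3007 − 131×110 = 625
Denominator: √[(17685 − 17161)(13260 − 12100)] = √[524 × 1160] = 779.6409
r = 625 / 779.6409 ≈ 0.802

0.802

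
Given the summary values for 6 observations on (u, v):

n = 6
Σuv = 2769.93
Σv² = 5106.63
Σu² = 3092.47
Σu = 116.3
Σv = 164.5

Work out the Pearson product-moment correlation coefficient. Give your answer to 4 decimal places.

-0.5920

r = (nΣuv − ΣuΣv) / √[(nΣu² − (Σu)²)(nΣv² − (Σv)²)]
Numerator: 6×2769.93 − 116.3×164.5 = -2511.77
Denominator: √[(18554.82 − 13525.69)(30639.78 − 27060.25)] = √[5029.13 × 3579.53] = 4242.8672
r = -2511.77 / 4242.8672 ≈ -0.5920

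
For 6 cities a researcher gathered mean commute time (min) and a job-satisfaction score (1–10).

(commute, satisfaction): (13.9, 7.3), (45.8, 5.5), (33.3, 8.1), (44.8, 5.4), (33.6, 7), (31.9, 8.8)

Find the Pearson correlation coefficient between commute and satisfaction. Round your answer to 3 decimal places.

-0.578

n = 6, Σx = 203.3, Σy = 42.1, Σx² = 7553.35, Σy² = 304.75, Σxy = 1380.94
nΣxy − ΣxΣy = 8285.64 − 8558.93 = -273.29
nΣx² − (Σx)² = 45320.1 − 41330.89 = 3989.21; nΣy² − (Σy)² = 1828.5 − 1772.41 = 56.09
r = -273.29 / √(3989.21 × 56.09) = -273.29 / 473.0273 ≈ -0.578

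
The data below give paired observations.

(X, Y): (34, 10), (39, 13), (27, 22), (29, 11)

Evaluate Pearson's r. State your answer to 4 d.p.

n = 4, ΣX = 129, ΣY = 56, ΣX² = 4247, ΣY² = 874, ΣXY = 1760
nΣXY − ΣXΣY = 7040 − 7224 = -184
nΣX² − (ΣX)² = 16988 − 16641 = 347; nΣY² − (ΣY)² = 3496 − 3136 = 360
r = -184 / √(347 × 360) = -184 / 353.4402 ≈ -0.5206

-0.5206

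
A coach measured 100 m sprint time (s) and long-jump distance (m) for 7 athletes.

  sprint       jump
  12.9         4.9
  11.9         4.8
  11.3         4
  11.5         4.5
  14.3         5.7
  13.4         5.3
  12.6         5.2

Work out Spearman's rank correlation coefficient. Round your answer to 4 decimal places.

0.9643

Rank sprint: 5, 3, 1, 2, 7, 6, 4
Rank jump: 4, 3, 1, 2, 7, 6, 5
d = rank(sprint) − rank(jump): 1, 0, 0, 0, 0, 0, -1; Σd² = 2
ρ = 1 − 6Σd² / [n(n²−1)] = 1 − 6×2 / (7×48) = 1 − 12/336 ≈ 0.9643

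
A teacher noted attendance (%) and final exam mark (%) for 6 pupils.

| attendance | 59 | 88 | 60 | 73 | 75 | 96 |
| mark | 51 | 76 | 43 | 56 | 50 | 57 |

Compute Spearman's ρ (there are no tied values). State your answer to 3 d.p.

0.657

Rank attendance: 1, 5, 2, 3, 4, 6
Rank mark: 3, 6, 1, 4, 2, 5
d = rank(attendance) − rank(mark): -2, -1, 1, -1, 2, 1; Σd² = 12
ρ = 1 − 6Σd² / [n(n²−1)] = 1 − 6×12 / (6×35) = 1 − 72/210 ≈ 0.657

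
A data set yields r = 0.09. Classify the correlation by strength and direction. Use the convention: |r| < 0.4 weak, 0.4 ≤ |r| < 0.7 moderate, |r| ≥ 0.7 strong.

weak positive

r = 0.09 > 0 so the relationship is positive.
|r| = 0.09, which falls in the weak range.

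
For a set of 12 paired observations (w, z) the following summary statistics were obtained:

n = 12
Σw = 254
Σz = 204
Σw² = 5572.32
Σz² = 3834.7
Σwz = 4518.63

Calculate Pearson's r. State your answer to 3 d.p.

r = (nΣwz − ΣwΣz) / √[(nΣw² − (Σw)²)(nΣz² − (Σz)²)]
Numerator: 12×4518.63 − 254×204 = 2407.56
Denominator: √[(66867.84 − 64516)(46016.4 − 41616)] = √[2351.84 × 4400.4] = 3216.9919
r = 2407.56 / 3216.9919 ≈ 0.748

0.748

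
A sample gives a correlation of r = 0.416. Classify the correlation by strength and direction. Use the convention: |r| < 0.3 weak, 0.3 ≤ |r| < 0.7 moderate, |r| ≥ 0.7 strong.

moderate positive

r = 0.416 > 0 so the relationship is positive.
|r| = 0.416, which falls in the moderate range.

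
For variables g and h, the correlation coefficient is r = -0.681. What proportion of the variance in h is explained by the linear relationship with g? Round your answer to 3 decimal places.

r² = (-0.681)² = 0.464

0.464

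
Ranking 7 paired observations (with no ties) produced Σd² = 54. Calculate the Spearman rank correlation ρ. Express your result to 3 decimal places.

0.036

ρ = 1 − 6Σd² / [n(n²−1)] = 1 − 6×54 / (7×48)
  = 1 − 324/336 = 1 − 0.9643 ≈ 0.036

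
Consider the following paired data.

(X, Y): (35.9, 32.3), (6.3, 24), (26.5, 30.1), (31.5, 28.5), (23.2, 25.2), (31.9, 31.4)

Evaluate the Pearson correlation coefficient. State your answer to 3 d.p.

0.863

n = 6, ΣX = 155.3, ΣY = 171.5, ΣX² = 4578.85, ΣY² = 4958.55, ΣXY = 4592.47
nΣXY − ΣXΣY = 27554.82 − 26633.95 = 920.87
nΣX² − (ΣX)² = 27473.1 − 24118.09 = 3355.01; nΣY² − (ΣY)² = 29751.3 − 29412.25 = 339.05
r = 920.87 / √(3355.01 × 339.05) = 920.87 / 1066.5440 ≈ 0.863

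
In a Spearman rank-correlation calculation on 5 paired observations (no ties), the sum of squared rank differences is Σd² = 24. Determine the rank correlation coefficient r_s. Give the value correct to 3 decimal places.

ρ = 1 − 6Σd² / [n(n²−1)] = 1 − 6×24 / (5×24)
  = 1 − 144/120 = 1 − 1.2000 ≈ -0.200

-0.200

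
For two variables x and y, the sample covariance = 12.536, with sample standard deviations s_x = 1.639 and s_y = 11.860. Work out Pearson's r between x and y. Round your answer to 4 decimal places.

r = Cov(x,y) / (s_x · s_y) = 12.536 / (1.639 × 11.860)
  = 12.536 / 19.4385 ≈ 0.6449

0.6449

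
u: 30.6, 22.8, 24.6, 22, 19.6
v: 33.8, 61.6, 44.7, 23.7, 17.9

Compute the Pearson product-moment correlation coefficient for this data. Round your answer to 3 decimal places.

0.223

n = 5, Σu = 119.6, Σv = 181.7, Σu² = 2929.52, Σv² = 7817.19, Σuv = 4410.62
nΣuv − ΣuΣv = 22053.1 − 21731.32 = 321.78
nΣu² − (Σu)² = 14647.6 − 14304.16 = 343.44; nΣv² − (Σv)² = 39085.95 − 33014.89 = 6071.06
r = 321.78 / √(343.44 × 6071.06) = 321.78 / 1443.9684 ≈ 0.223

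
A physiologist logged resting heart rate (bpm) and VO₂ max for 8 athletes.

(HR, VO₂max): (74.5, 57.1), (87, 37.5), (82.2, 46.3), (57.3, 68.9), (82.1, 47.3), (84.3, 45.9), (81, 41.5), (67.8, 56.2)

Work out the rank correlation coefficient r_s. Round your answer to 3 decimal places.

-0.833

Rank HR: 3, 8, 6, 1, 5, 7, 4, 2
Rank VO₂max: 7, 1, 4, 8, 5, 3, 2, 6
d = rank(HR) − rank(VO₂max): -4, 7, 2, -7, 0, 4, 2, -4; Σd² = 154
ρ = 1 − 6Σd² / [n(n²−1)] = 1 − 6×154 / (8×63) = 1 − 924/504 ≈ -0.833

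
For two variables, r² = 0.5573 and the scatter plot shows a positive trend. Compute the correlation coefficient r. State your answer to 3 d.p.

|r| = √0.5573 = 0.747
The association is positive, so r = 0.747.

0.747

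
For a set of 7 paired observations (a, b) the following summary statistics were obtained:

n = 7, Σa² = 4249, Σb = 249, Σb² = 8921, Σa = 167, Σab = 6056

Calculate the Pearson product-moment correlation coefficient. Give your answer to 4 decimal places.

0.8897

r = (nΣab − ΣaΣb) / √[(nΣa² − (Σa)²)(nΣb² − (Σb)²)]
Numerator: 7×6056 − 167×249 = 809
Denominator: √[(29743 − 27889)(62447 − 62001)] = √[1854 × 446] = 909.3316
r = 809 / 909.3316 ≈ 0.8897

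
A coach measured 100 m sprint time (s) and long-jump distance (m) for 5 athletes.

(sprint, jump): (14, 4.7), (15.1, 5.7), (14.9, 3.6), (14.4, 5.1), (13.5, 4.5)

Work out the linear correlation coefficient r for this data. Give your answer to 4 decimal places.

0.1637

n = 5, Σx = 71.9, Σy = 23.6, Σx² = 1035.63, Σy² = 113.8, Σxy = 339.7
nΣxy − ΣxΣy = 1698.5 − 1696.84 = 1.66
nΣx² − (Σx)² = 5178.15 − 5169.61 = 8.54; nΣy² − (Σy)² = 569 − 556.96 = 12.04
r = 1.66 / √(8.54 × 12.04) = 1.66 / 10.1401 ≈ 0.1637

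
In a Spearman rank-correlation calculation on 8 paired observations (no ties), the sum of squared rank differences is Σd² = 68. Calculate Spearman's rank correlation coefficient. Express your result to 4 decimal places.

ρ = 1 − 6Σd² / [n(n²−1)] = 1 − 6×68 / (8×63)
  = 1 − 408/504 = 1 − 0.80952 ≈ 0.1905

0.1905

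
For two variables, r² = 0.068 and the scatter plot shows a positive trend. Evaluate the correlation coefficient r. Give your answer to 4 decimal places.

|r| = √0.068 = 0.2608
The association is positive, so r = 0.2608.

0.2608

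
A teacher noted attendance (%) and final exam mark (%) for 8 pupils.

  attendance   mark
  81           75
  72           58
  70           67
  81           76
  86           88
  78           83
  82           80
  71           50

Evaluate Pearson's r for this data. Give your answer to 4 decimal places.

n = 8, Σx = 621, Σy = 577, Σx² = 48451, Σy² = 42787, Σxy = 45249
nΣxy − ΣxΣy = 361992 − 358317 = 3675
nΣx² − (Σx)² = 387608 − 385641 = 1967; nΣy² − (Σy)² = 342296 − 332929 = 9367
r = 3675 / √(1967 × 9367) = 3675 / 4292.4223 ≈ 0.8562

0.8562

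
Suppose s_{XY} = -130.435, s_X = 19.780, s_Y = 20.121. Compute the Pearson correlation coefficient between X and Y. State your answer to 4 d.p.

r = Cov(X,Y) / (s_X · s_Y) = -130.435 / (19.780 × 20.121)
  = -130.435 / 397.9934 ≈ -0.3277

-0.3277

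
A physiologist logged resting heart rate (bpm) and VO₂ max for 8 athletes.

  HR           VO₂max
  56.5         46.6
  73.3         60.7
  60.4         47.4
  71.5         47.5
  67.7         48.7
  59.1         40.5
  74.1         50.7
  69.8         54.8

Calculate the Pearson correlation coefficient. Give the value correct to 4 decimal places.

n = 8, Σx = 532.4, Σy = 396.9, Σx² = 35764.5, Σy² = 19944.53, Σxy = 26613.87
nΣxy − ΣxΣy = 212910.96 − 211309.56 = 1601.4
nΣx² − (Σx)² = 286116 − 283449.76 = 2666.24; nΣy² − (Σy)² = 159556.24 − 157529.61 = 2026.63
r = 1601.4 / √(2666.24 × 2026.63) = 1601.4 / 2324.5391 ≈ 0.6889

0.6889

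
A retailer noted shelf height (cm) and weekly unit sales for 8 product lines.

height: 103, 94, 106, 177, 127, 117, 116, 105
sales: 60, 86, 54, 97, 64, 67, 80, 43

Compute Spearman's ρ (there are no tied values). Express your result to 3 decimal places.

Rank height: 2, 1, 4, 8, 7, 6, 5, 3
Rank sales: 3, 7, 2, 8, 4, 5, 6, 1
d = rank(height) − rank(sales): -1, -6, 2, 0, 3, 1, -1, 2; Σd² = 56
ρ = 1 − 6Σd² / [n(n²−1)] = 1 − 6×56 / (8×63) = 1 − 336/504 ≈ 0.333

0.333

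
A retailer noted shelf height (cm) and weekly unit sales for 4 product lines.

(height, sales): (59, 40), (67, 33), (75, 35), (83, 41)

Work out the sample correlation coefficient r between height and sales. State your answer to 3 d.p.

n = 4, Σx = 284, Σy = 149, Σx² = 20484, Σy² = 5595, Σxy = 10599
nΣxy − ΣxΣy = 42396 − 42316 = 80
nΣx² − (Σx)² = 81936 − 80656 = 1280; nΣy² − (Σy)² = 22380 − 22201 = 179
r = 80 / √(1280 × 179) = 80 / 478.6648 ≈ 0.167

0.167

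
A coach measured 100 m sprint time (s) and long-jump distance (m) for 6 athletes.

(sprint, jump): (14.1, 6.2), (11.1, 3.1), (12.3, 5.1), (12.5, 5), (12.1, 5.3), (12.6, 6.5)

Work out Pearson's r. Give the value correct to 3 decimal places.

0.800

n = 6, Σx = 74.7, Σy = 31.2, Σx² = 934.73, Σy² = 169.4, Σxy = 393.09
nΣxy − ΣxΣy = 2358.54 − 2330.64 = 27.9
nΣx² − (Σx)² = 5608.38 − 5580.09 = 28.29; nΣy² − (Σy)² = 1016.4 − 973.44 = 42.96
r = 27.9 / √(28.29 × 42.96) = 27.9 / 34.8617 ≈ 0.800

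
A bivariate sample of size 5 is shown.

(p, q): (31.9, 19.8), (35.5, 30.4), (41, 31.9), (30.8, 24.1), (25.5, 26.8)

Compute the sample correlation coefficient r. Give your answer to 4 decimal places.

0.5647

n = 5, Σp = 164.7, Σq = 133, Σp² = 5557.75, Σq² = 3632.86, Σpq = 4444.4
nΣpq − ΣpΣq = 22222 − 21905.1 = 316.9
nΣp² − (Σp)² = 27788.75 − 27126.09 = 662.66; nΣq² − (Σq)² = 18164.3 − 17689 = 475.3
r = 316.9 / √(662.66 × 475.3) = 316.9 / 561.2150 ≈ 0.5647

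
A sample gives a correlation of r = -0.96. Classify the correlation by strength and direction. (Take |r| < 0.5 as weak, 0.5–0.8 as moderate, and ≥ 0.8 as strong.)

strong negative

r = -0.96 < 0 so the relationship is negative.
|r| = 0.96, which falls in the strong range.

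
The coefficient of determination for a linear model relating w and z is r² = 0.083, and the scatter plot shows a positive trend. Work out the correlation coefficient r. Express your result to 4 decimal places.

|r| = √0.083 = 0.2881
The association is positive, so r = 0.2881.

0.2881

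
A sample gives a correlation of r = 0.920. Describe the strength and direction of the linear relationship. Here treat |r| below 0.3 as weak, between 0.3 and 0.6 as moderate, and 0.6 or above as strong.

strong positive

r = 0.920 > 0 so the relationship is positive.
|r| = 0.920, which falls in the strong range.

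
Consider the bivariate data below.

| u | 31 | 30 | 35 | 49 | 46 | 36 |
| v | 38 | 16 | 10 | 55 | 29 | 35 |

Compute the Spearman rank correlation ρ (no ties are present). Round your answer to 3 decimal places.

Rank u: 2, 1, 3, 6, 5, 4
Rank v: 5, 2, 1, 6, 3, 4
d = rank(u) − rank(v): -3, -1, 2, 0, 2, 0; Σd² = 18
ρ = 1 − 6Σd² / [n(n²−1)] = 1 − 6×18 / (6×35) = 1 − 108/210 ≈ 0.486

0.486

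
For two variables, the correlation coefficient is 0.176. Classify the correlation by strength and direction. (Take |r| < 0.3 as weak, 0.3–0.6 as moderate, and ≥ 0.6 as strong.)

weak positive

r = 0.176 > 0 so the relationship is positive.
|r| = 0.176, which falls in the weak range.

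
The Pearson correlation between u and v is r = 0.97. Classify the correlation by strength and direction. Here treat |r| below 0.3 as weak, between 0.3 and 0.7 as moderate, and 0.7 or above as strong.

r = 0.97 > 0 so the relationship is positive.
|r| = 0.97, which falls in the strong range.

strong positive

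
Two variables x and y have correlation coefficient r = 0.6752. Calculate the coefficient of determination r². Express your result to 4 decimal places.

0.4559

r² = (0.6752)² = 0.4559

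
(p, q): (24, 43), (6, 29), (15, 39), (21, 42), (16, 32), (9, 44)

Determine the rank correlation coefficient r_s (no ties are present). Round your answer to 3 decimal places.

Rank p: 6, 1, 3, 5, 4, 2
Rank q: 5, 1, 3, 4, 2, 6
d = rank(p) − rank(q): 1, 0, 0, 1, 2, -4; Σd² = 22
ρ = 1 − 6Σd² / [n(n²−1)] = 1 − 6×22 / (6×35) = 1 − 132/210 ≈ 0.371

0.371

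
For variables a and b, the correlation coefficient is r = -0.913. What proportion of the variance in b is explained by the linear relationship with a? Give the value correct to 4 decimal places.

r² = (-0.913)² = 0.8336

0.8336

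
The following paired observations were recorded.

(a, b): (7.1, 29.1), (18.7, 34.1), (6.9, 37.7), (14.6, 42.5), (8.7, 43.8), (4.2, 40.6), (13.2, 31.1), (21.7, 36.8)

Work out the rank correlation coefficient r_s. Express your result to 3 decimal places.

Rank a: 3, 7, 2, 6, 4, 1, 5, 8
Rank b: 1, 3, 5, 7, 8, 6, 2, 4
d = rank(a) − rank(b): 2, 4, -3, -1, -4, -5, 3, 4; Σd² = 96
ρ = 1 − 6Σd² / [n(n²−1)] = 1 − 6×96 / (8×63) = 1 − 576/504 ≈ -0.143

-0.143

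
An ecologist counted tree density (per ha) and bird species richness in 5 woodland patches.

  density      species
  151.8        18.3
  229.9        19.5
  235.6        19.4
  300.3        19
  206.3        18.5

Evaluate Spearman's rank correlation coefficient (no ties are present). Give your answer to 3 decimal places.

0.600

Rank density: 1, 3, 4, 5, 2
Rank species: 1, 5, 4, 3, 2
d = rank(density) − rank(species): 0, -2, 0, 2, 0; Σd² = 8
ρ = 1 − 6Σd² / [n(n²−1)] = 1 − 6×8 / (5×24) = 1 − 48/120 ≈ 0.600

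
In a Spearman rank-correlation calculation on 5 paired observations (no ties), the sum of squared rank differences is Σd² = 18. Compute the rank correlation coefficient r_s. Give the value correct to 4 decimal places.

0.1000

ρ = 1 − 6Σd² / [n(n²−1)] = 1 − 6×18 / (5×24)
  = 1 − 108/120 = 1 − 0.90000 ≈ 0.1000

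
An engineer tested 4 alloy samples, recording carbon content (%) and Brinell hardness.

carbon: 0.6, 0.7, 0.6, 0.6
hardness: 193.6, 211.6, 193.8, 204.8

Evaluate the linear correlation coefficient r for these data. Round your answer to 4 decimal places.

0.8050

n = 4, Σx = 2.5, Σy = 803.8, Σx² = 1.57, Σy² = 161757, Σxy = 503.44
nΣxy − ΣxΣy = 2013.76 − 2009.5 = 4.26
nΣx² − (Σx)² = 6.28 − 6.25 = 0.03; nΣy² − (Σy)² = 647028 − 646094.44 = 933.56
r = 4.26 / √(0.03 × 933.56) = 4.26 / 5.2921 ≈ 0.8050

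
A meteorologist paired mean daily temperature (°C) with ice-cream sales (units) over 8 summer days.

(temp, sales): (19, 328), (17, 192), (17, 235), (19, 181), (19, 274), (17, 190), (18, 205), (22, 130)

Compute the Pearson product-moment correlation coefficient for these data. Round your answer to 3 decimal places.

-0.250

n = 8, Σx = 148, Σy = 1735, Σx² = 2758, Σy² = 402535, Σxy = 31916
nΣxy − ΣxΣy = 255328 − 256780 = -1452
nΣx² − (Σx)² = 22064 − 21904 = 160; nΣy² − (Σy)² = 3220280 − 3010225 = 210055
r = -1452 / √(160 × 210055) = -1452 / 5797.3097 ≈ -0.250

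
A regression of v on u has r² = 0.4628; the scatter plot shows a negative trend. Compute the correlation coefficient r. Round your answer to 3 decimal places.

-0.680

|r| = √0.4628 = 0.680
The association is negative, so r = −0.680.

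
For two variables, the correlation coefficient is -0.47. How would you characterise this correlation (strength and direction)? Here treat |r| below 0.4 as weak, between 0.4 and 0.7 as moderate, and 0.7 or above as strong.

r = -0.47 < 0 so the relationship is negative.
|r| = 0.47, which falls in the moderate range.

moderate negative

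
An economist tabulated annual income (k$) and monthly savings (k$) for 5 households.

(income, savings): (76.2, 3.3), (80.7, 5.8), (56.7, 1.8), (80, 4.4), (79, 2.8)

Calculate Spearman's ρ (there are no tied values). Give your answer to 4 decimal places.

Rank income: 2, 5, 1, 4, 3
Rank savings: 3, 5, 1, 4, 2
d = rank(income) − rank(savings): -1, 0, 0, 0, 1; Σd² = 2
ρ = 1 − 6Σd² / [n(n²−1)] = 1 − 6×2 / (5×24) = 1 − 12/120 ≈ 0.9000

0.9000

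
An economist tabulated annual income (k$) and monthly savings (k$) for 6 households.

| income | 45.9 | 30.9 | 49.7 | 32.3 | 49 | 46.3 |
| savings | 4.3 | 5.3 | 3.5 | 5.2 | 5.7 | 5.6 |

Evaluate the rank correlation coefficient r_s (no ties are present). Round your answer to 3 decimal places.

Rank income: 3, 1, 6, 2, 5, 4
Rank savings: 2, 4, 1, 3, 6, 5
d = rank(income) − rank(savings): 1, -3, 5, -1, -1, -1; Σd² = 38
ρ = 1 − 6Σd² / [n(n²−1)] = 1 − 6×38 / (6×35) = 1 − 228/210 ≈ -0.086

-0.086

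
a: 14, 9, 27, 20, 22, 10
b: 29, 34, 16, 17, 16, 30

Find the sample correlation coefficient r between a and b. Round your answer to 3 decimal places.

n = 6, Σa = 102, Σb = 142, Σa² = 1990, Σb² = 3698, Σab = 2136
nΣab − ΣaΣb = 12816 − 14484 = -1668
nΣa² − (Σa)² = 11940 − 10404 = 1536; nΣb² − (Σb)² = 22188 − 20164 = 2024
r = -1668 / √(1536 × 2024) = -1668 / 1763.1971 ≈ -0.946

-0.946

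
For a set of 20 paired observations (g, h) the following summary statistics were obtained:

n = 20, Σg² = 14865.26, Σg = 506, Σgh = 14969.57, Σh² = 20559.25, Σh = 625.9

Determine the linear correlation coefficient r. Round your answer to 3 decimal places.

-0.611

r = (nΣgh − ΣgΣh) / √[(nΣg² − (Σg)²)(nΣh² − (Σh)²)]
Numerator: 20×14969.57 − 506×625.9 = -17314
Denominator: √[(297305.2 − 256036)(411185 − 391750.81)] = √[41269.2 × 19434.19] = 28320.1955
r = -17314 / 28320.1955 ≈ -0.611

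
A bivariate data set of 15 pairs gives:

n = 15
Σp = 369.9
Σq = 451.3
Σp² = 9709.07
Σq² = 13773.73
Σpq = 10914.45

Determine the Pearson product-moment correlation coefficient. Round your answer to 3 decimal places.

r = (nΣpq − ΣpΣq) / √[(nΣp² − (Σp)²)(nΣq² − (Σq)²)]
Numerator: 15×10914.45 − 369.9×451.3 = -3219.12
Denominator: √[(145636.05 − 136826.01)(206605.95 − 203671.69)] = √[8810.04 × 2934.26] = 5084.3828
r = -3219.12 / 5084.3828 ≈ -0.633

-0.633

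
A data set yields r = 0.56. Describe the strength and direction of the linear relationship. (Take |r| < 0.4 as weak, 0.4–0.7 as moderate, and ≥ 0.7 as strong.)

moderate positive

r = 0.56 > 0 so the relationship is positive.
|r| = 0.56, which falls in the moderate range.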